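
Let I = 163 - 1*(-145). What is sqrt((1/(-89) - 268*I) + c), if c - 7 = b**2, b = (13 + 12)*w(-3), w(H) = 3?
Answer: I*sqrt(609220041)/89 ≈ 277.33*I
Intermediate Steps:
I = 308 (I = 163 + 145 = 308)
b = 75 (b = (13 + 12)*3 = 25*3 = 75)
c = 5632 (c = 7 + 75**2 = 7 + 5625 = 5632)
sqrt((1/(-89) - 268*I) + c) = sqrt((1/(-89) - 268*308) + 5632) = sqrt((-1/89 - 82544) + 5632) = sqrt(-7346417/89 + 5632) = sqrt(-6845169/89) = I*sqrt(609220041)/89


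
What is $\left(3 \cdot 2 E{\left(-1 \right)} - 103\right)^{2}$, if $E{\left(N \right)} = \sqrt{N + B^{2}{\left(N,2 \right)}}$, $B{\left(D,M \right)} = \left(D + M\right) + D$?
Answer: $10573 - 1236 i \approx 10573.0 - 1236.0 i$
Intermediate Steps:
$B{\left(D,M \right)} = M + 2 D$
$E{\left(N \right)} = \sqrt{N + \left(2 + 2 N\right)^{2}}$
$\left(3 \cdot 2 E{\left(-1 \right)} - 103\right)^{2} = \left(3 \cdot 2 \sqrt{-1 + 4 \left(1 - 1\right)^{2}} - 103\right)^{2} = \left(6 \sqrt{-1 + 4 \cdot 0^{2}} - 103\right)^{2} = \left(6 \sqrt{-1 + 4 \cdot 0} - 103\right)^{2} = \left(6 \sqrt{-1 + 0} - 103\right)^{2} = \left(6 \sqrt{-1} - 103\right)^{2} = \left(6 i - 103\right)^{2} = \left(-103 + 6 i\right)^{2}$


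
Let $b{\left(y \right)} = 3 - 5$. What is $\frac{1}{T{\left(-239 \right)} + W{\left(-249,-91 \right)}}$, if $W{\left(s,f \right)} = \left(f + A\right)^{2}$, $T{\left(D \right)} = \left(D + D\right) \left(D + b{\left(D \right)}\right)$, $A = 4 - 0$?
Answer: $\frac{1}{122767} \approx 8.1455 \cdot 10^{-6}$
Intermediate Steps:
$b{\left(y \right)} = -2$
$A = 4$ ($A = 4 + 0 = 4$)
$T{\left(D \right)} = 2 D \left(-2 + D\right)$ ($T{\left(D \right)} = \left(D + D\right) \left(D - 2\right) = 2 D \left(-2 + D\right)$)
$W{\left(s,f \right)} = \left(4 + f\right)^{2}$ ($W{\left(s,f \right)} = \left(f + 4\right)^{2} = \left(4 + f\right)^{2}$)
$\frac{1}{T{\left(-239 \right)} + W{\left(-249,-91 \right)}} = \frac{1}{2 \left(-239\right) \left(-2 - 239\right) + \left(4 - 91\right)^{2}} = \frac{1}{2 \left(-239\right) \left(-241\right) + \left(-87\right)^{2}} = \frac{1}{115198 + 7569} = \frac{1}{122767}$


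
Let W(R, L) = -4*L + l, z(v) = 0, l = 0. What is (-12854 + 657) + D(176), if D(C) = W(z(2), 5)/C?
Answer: -536673/44 ≈ -12197.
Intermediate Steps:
W(R, L) = -4*L (W(R, L) = -4*L + 0 = -4*L)
D(C) = -20/C (D(C) = (-4*5)/C = -20/C)
(-12854 + 657) + D(176) = (-12854 + 657) - 20/176 = -12197 - 20*1/176 = -12197 - 5/44 = -536673/44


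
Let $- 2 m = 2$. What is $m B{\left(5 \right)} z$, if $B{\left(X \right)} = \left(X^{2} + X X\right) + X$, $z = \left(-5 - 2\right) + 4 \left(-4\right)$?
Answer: $1265$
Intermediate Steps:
$z = -23$ ($z = -7 - 16 = -23$)
$B{\left(X \right)} = X + 2 X^{2}$ ($B{\left(X \right)} = \left(X^{2} + X^{2}\right) + X = 2 X^{2} + X = X + 2 X^{2}$)
$m = -1$ ($m = \left(- \frac{1}{2}\right) 2 = -1$)
$m B{\left(5 \right)} z = - 5 \left(1 + 2 \cdot 5\right) \left(-23\right) = - 5 \left(1 + 10\right) \left(-23\right) = - 5 \cdot 11 \left(-23\right) = \left(-1\right) 55 \left(-23\right) = \left(-55\right) \left(-23\right) = 1265$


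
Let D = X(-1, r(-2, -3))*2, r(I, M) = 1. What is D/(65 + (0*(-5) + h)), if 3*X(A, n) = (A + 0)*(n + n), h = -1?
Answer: -1/48 ≈ -0.020833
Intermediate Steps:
X(A, n) = 2*A*n/3 (X(A, n) = ((A + 0)*(n + n))/3 = (A*(2*n))/3 = (2*A*n)/3 = 2*A*n/3)
D = -4/3 (D = ((⅔)*(-1)*1)*2 = -⅔*2 = -4/3 ≈ -1.3333)
D/(65 + (0*(-5) + h)) = -4/3/(65 + (0*(-5) - 1)) = -4/3/(65 + (0 - 1)) = -4/3/(65 - 1) = -4/3/64 = (1/64)*(-4/3) = -1/48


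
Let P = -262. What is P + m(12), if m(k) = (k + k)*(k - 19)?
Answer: -430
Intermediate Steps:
m(k) = 2*k*(-19 + k) (m(k) = (2*k)*(-19 + k) = 2*k*(-19 + k))
P + m(12) = -262 + 2*12*(-19 + 12) = -262 + 2*12*(-7) = -262 - 168 = -430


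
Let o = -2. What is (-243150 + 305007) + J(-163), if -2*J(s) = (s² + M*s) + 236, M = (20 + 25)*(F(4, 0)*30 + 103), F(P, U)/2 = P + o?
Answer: 866307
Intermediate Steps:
F(P, U) = -4 + 2*P (F(P, U) = 2*(P - 2) = 2*(-2 + P) = -4 + 2*P)
M = 10035 (M = (20 + 25)*((-4 + 2*4)*30 + 103) = 45*((-4 + 8)*30 + 103) = 45*(4*30 + 103) = 45*(120 + 103) = 45*223 = 10035)
J(s) = -118 - 10035*s/2 - s²/2 (J(s) = -((s² + 10035*s) + 236)/2 = -(236 + s² + 10035*s)/2 = -118 - 10035*s/2 - s²/2)
(-243150 + 305007) + J(-163) = (-243150 + 305007) + (-118 - 10035/2*(-163) - ½*(-163)²) = 61857 + (-118 + 1635705/2 - ½*26569) = 61857 + (-118 + 1635705/2 - 26569/2) = 61857 + 804450 = 866307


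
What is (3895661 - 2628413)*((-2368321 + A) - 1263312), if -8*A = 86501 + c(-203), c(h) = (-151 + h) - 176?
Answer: -4615797978210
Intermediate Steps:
c(h) = -327 + h
A = -85971/8 (A = -(86501 + (-327 - 203))/8 = -(86501 - 530)/8 = -⅛*85971 = -85971/8 ≈ -10746.)
(3895661 - 2628413)*((-2368321 + A) - 1263312) = (3895661 - 2628413)*((-2368321 - 85971/8) - 1263312) = 1267248*(-19032539/8 - 1263312) = 1267248*(-29139035/8) = -4615797978210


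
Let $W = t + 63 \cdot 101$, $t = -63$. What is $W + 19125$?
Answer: $25425$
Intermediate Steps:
$W = 6300$ ($W = -63 + 63 \cdot 101 = -63 + 6363 = 6300$)
$W + 19125 = 6300 + 19125 = 25425$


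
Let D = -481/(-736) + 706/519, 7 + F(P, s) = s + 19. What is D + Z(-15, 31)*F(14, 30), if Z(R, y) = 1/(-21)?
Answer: 5287/381984 ≈ 0.013841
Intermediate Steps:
Z(R, y) = -1/21
F(P, s) = 12 + s (F(P, s) = -7 + (s + 19) = -7 + (19 + s) = 12 + s)
D = 769255/381984 (D = -481*(-1/736) + 706*(1/519) = 481/736 + 706/519 = 769255/381984 ≈ 2.0138)
D + Z(-15, 31)*F(14, 30) = 769255/381984 - (12 + 30)/21 = 769255/381984 - 1/21*42 = 769255/381984 - 2 = 5287/381984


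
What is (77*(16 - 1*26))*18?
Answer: -13860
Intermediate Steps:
(77*(16 - 1*26))*18 = (77*(16 - 26))*18 = (77*(-10))*18 = -770*18 = -13860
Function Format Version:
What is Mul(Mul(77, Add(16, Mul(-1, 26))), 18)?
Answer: -13860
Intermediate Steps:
Mul(Mul(77, Add(16, Mul(-1, 26))), 18) = Mul(Mul(77, Add(16, -26)), 18) = Mul(Mul(77, -10), 18) = Mul(-770, 18) = -13860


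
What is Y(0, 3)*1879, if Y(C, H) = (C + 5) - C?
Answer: 9395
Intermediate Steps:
Y(C, H) = 5 (Y(C, H) = (5 + C) - C = 5)
Y(0, 3)*1879 = 5*1879 = 9395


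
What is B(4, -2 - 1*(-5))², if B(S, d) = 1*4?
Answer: 16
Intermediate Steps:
B(S, d) = 4
B(4, -2 - 1*(-5))² = 4² = 16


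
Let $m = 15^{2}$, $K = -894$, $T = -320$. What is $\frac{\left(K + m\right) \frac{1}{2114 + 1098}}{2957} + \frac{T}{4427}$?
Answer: $- \frac{3042284543}{42047132468} \approx -0.072354$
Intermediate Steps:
$m = 225$
$\frac{\left(K + m\right) \frac{1}{2114 + 1098}}{2957} + \frac{T}{4427} = \frac{\left(-894 + 225\right) \frac{1}{2114 + 1098}}{2957} - \frac{320}{4427} = - \frac{669}{3212} \cdot \frac{1}{2957} - \frac{320}{4427} = \left(-669\right) \frac{1}{3212} \cdot \frac{1}{2957} - \frac{320}{4427} = \left(- \frac{669}{3212}\right) \frac{1}{2957} - \frac{320}{4427} = - \frac{669}{9497884} - \frac{320}{4427} = - \frac{3042284543}{42047132468}$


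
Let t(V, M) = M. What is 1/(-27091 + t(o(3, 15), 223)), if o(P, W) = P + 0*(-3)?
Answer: -1/26868 ≈ -3.7219e-5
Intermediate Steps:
o(P, W) = P (o(P, W) = P + 0 = P)
1/(-27091 + t(o(3, 15), 223)) = 1/(-27091 + 223) = 1/(-26868) = -1/26868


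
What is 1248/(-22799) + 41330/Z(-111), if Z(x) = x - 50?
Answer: -134640514/524377 ≈ -256.76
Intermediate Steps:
Z(x) = -50 + x
1248/(-22799) + 41330/Z(-111) = 1248/(-22799) + 41330/(-50 - 111) = 1248*(-1/22799) + 41330/(-161) = -1248/22799 + 41330*(-1/161) = -1248/22799 - 41330/161 = -134640514/524377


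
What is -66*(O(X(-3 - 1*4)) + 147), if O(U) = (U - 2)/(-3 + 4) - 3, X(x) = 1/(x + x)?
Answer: -65571/7 ≈ -9367.3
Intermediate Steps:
X(x) = 1/(2*x)
O(U) = -5 + U (O(U) = (-2 + U)/1 - 3 = (-2 + U)*1 - 3 = (-2 + U) - 3 = -5 + U)
-66*(O(X(-3 - 1*4)) + 147) = -66*((-5 + 1/(2*(-3 - 1*4))) + 147) = -66*((-5 + 1/(2*(-3 - 4))) + 147) = -66*((-5 + (½)/(-7)) + 147) = -66*((-5 + (½)*(-⅐)) + 147) = -66*((-5 - 1/14) + 147) = -66*(-71/14 + 147) = -66*1987/14 = -65571/7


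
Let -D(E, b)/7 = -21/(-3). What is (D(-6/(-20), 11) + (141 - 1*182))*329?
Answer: -29610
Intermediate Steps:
D(E, b) = -49 (D(E, b) = -(-147)/(-3) = -(-147)*(-1)/3 = -7*7 = -49)
(D(-6/(-20), 11) + (141 - 1*182))*329 = (-49 + (141 - 1*182))*329 = (-49 + (141 - 182))*329 = (-49 - 41)*329 = -90*329 = -29610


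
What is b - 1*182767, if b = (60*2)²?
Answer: -168367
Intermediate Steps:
b = 14400 (b = 120² = 14400)
b - 1*182767 = 14400 - 1*182767 = 14400 - 182767 = -168367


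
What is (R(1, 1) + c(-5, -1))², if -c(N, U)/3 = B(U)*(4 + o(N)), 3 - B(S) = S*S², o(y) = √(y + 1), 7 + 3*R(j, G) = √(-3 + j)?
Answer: (-151 - 72*I + I*√2)²/9 ≈ 1979.8 + 2368.5*I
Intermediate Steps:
R(j, G) = -7/3 + √(-3 + j)/3
o(y) = √(1 + y)
B(S) = 3 - S³ (B(S) = 3 - S*S² = 3 - S³)
c(N, U) = -3*(3 - U³)*(4 + √(1 + N))
(R(1, 1) + c(-5, -1))² = ((-7/3 + √(-3 + 1)/3) + 3*(-3 + (-1)³)*(4 + √(1 - 5)))² = ((-7/3 + √(-2)/3) + 3*(-3 - 1)*(4 + √(-4)))² = ((-7/3 + (I*√2)/3) + 3*(-4)*(4 + 2*I))² = ((-7/3 + I*√2/3) + (-48 - 24*I))² = (-151/3 - 24*I + I*√2/3)²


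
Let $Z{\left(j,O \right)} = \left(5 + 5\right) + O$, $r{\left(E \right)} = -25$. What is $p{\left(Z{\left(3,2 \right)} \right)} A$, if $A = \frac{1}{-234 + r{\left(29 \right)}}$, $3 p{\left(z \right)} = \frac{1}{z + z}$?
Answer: $- \frac{1}{18648} \approx -5.3625 \cdot 10^{-5}$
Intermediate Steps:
$Z{\left(j,O \right)} = 10 + O$
$p{\left(z \right)} = \frac{1}{6 z}$ ($p{\left(z \right)} = \frac{1}{3 \left(z + z\right)} = \frac{1}{3 \cdot 2 z} = \frac{\frac{1}{2} \frac{1}{z}}{3} = \frac{1}{6 z}$)
$A = - \frac{1}{259}$ ($A = \frac{1}{-234 - 25} = \frac{1}{-259} = - \frac{1}{259} \approx -0.003861$)
$p{\left(Z{\left(3,2 \right)} \right)} A = \frac{1}{6 \left(10 + 2\right)} \left(- \frac{1}{259}\right) = \frac{1}{6 \cdot 12} \left(- \frac{1}{259}\right) = \frac{1}{6} \cdot \frac{1}{12} \left(- \frac{1}{259}\right) = \frac{1}{72} \left(- \frac{1}{259}\right) = - \frac{1}{18648}$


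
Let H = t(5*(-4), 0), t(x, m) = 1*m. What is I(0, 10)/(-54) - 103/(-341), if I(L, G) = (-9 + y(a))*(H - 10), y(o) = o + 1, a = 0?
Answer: -10859/9207 ≈ -1.1794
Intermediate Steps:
y(o) = 1 + o
t(x, m) = m
H = 0
I(L, G) = 80 (I(L, G) = (-9 + (1 + 0))*(0 - 10) = (-9 + 1)*(-10) = -8*(-10) = 80)
I(0, 10)/(-54) - 103/(-341) = 80/(-54) - 103/(-341) = 80*(-1/54) - 103*(-1/341) = -40/27 + 103/341 = -10859/9207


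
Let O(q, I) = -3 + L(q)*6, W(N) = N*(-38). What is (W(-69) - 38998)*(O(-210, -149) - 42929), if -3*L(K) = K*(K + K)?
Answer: 7978420832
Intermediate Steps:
L(K) = -2*K²/3 (L(K) = -K*(K + K)/3 = -K*2*K/3 = -2*K²/3)
W(N) = -38*N
O(q, I) = -3 - 4*q² (O(q, I) = -3 - 2*q²/3*6 = -3 - 4*q²)
(W(-69) - 38998)*(O(-210, -149) - 42929) = (-38*(-69) - 38998)*((-3 - 4*(-210)²) - 42929) = (2622 - 38998)*((-3 - 4*44100) - 42929) = -36376*((-3 - 176400) - 42929) = -36376*(-176403 - 42929) = -36376*(-219332) = 7978420832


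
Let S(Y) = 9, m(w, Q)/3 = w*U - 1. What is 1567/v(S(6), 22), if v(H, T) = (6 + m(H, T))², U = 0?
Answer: 1567/9 ≈ 174.11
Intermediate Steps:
m(w, Q) = -3 (m(w, Q) = 3*(w*0 - 1) = 3*(0 - 1) = 3*(-1) = -3)
v(H, T) = 9 (v(H, T) = (6 - 3)² = 3² = 9)
1567/v(S(6), 22) = 1567/9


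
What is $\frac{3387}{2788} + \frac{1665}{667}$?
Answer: $\frac{6901149}{1859596} \approx 3.7111$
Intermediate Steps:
$\frac{3387}{2788} + \frac{1665}{667} = \frac{6901149}{1859596}$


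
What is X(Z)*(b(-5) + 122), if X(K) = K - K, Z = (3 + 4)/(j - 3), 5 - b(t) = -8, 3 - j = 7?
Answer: 0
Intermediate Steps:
j = -4 (j = 3 - 1*7 = 3 - 7 = -4)
b(t) = 13 (b(t) = 5 - 1*(-8) = 5 + 8 = 13)
Z = -1 (Z = (3 + 4)/(-4 - 3) = 7/(-7) = 7*(-⅐) = -1)
X(K) = 0
X(Z)*(b(-5) + 122) = 0*(13 + 122) = 0*135 = 0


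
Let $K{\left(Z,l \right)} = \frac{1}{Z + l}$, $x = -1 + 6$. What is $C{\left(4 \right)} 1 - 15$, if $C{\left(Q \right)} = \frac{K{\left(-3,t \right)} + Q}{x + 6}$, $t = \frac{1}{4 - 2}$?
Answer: $- \frac{807}{55} \approx -14.673$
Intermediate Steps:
$x = 5$
$t = \frac{1}{2} \approx 0.5$
$C{\left(Q \right)} = - \frac{2}{55} + \frac{Q}{11}$ ($C{\left(Q \right)} = \frac{\frac{1}{-3 + \frac{1}{2}} + Q}{5 + 6} = \frac{\frac{1}{- \frac{5}{2}} + Q}{11} = \left(- \frac{2}{5} + Q\right) \frac{1}{11} = - \frac{2}{55} + \frac{Q}{11}$)
$C{\left(4 \right)} 1 - 15 = \left(- \frac{2}{55} + \frac{1}{11} \cdot 4\right) 1 - 15 = \left(- \frac{2}{55} + \frac{4}{11}\right) 1 - 15 = \frac{18}{55} \cdot 1 - 15 = \frac{18}{55} - 15 = - \frac{807}{55}$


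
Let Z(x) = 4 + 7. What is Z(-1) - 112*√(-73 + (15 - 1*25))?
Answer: 11 - 112*I*√83 ≈ 11.0 - 1020.4*I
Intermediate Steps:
Z(x) = 11
Z(-1) - 112*√(-73 + (15 - 1*25)) = 11 - 112*√(-73 + (15 - 1*25)) = 11 - 112*√(-73 + (15 - 25)) = 11 - 112*√(-73 - 10) = 11 - 112*I*√83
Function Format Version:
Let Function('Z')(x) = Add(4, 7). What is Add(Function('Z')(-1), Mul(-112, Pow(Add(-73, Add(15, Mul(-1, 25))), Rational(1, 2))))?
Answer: Add(11, Mul(-112, I, Pow(83, Rational(1, 2)))) ≈ Add(11.000, Mul(-1020.4, I))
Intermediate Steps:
Function('Z')(x) = 11
Add(Function('Z')(-1), Mul(-112, Pow(Add(-73, Add(15, Mul(-1, 25))), Rational(1, 2)))) = Add(11, Mul(-112, Pow(Add(-73, Add(15, Mul(-1, 25))), Rational(1, 2)))) = Add(11, Mul(-112, Pow(Add(-73, Add(15, -25)), Rational(1, 2)))) = Add(11, Mul(-112, Pow(Add(-73, -10), Rational(1, 2)))) = Add(11, Mul(-112, Pow(-83, Rational(1, 2)))) = Add(11, Mul(-112, Mul(I, Pow(83, Rational(1, 2))))) = Add(11, Mul(-112, I, Pow(83, Rational(1, 2))))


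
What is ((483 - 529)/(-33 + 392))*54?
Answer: -2484/359 ≈ -6.9192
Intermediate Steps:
((483 - 529)/(-33 + 392))*54 = -46/359*54 = -2484/359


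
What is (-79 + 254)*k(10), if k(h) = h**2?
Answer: 17500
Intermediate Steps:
(-79 + 254)*k(10) = (-79 + 254)*10**2 = 175*100 = 17500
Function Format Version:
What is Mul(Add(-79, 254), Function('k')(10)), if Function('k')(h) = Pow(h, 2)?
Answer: 17500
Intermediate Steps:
Mul(Add(-79, 254), Function('k')(10)) = Mul(Add(-79, 254), Pow(10, 2)) = Mul(175, 100) = 17500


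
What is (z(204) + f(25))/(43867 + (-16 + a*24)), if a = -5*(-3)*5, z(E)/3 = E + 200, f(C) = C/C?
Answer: 1213/45651 ≈ 0.026571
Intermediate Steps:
f(C) = 1
z(E) = 600 + 3*E (z(E) = 3*(E + 200) = 3*(200 + E) = 600 + 3*E)
a = 75 (a = 15*5 = 75)
(z(204) + f(25))/(43867 + (-16 + a*24)) = ((600 + 3*204) + 1)/(43867 + (-16 + 75*24)) = ((600 + 612) + 1)/(43867 + (-16 + 1800)) = (1212 + 1)/(43867 + 1784) = 1213/45651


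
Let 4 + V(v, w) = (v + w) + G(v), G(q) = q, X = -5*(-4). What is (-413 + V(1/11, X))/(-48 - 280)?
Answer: 4365/3608 ≈ 1.2098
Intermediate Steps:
X = 20
V(v, w) = -4 + w + 2*v (V(v, w) = -4 + ((v + w) + v) = -4 + (w + 2*v) = -4 + w + 2*v)
(-413 + V(1/11, X))/(-48 - 280) = (-413 + (-4 + 20 + 2/11))/(-48 - 280) = (-413 + (-4 + 20 + 2*(1/11)))/(-328) = (-413 + (-4 + 20 + 2/11))*(-1/328) = (-413 + 178/11)*(-1/328) = -4365/11*(-1/328) = 4365/3608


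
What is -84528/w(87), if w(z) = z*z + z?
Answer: -3522/319 ≈ -11.041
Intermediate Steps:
w(z) = z + z**2 (w(z) = z**2 + z = z + z**2)
-84528/w(87) = -84528*1/(87*(1 + 87)) = -84528/(87*88) = -84528/7656 = -84528*1/7656 = -3522/319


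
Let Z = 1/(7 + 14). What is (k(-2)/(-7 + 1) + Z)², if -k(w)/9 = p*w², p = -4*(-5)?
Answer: 6355441/441 ≈ 14411.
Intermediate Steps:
p = 20
k(w) = -180*w²
Z = 1/21 ≈ 0.047619
(k(-2)/(-7 + 1) + Z)² = ((-180*(-2)²)/(-7 + 1) + 1/21)² = ((-180*4)/(-6) + 1/21)² = (-⅙*(-720) + 1/21)² = (120 + 1/21)² = (2521/21)² = 6355441/441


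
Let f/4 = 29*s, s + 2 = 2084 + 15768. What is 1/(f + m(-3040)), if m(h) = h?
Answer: 1/2067560 ≈ 4.8366e-7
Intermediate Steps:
s = 17850 (s = -2 + (2084 + 15768) = -2 + 17852 = 17850)
f = 2070600 (f = 4*(29*17850) = 4*517650 = 2070600)
1/(f + m(-3040)) = 1/(2070600 - 3040) = 1/2067560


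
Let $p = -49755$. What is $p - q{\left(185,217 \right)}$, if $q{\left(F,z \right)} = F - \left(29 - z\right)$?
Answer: $-50128$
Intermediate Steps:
$q{\left(F,z \right)} = -29 + F + z$ ($q{\left(F,z \right)} = F + \left(-29 + z\right) = -29 + F + z$)
$p - q{\left(185,217 \right)} = -49755 - \left(-29 + 185 + 217\right) = -49755 - 373 = -50128$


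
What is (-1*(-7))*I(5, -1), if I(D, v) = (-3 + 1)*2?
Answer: -28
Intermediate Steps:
I(D, v) = -4 (I(D, v) = -2*2 = -4)
(-1*(-7))*I(5, -1) = -1*(-7)*(-4) = 7*(-4) = -28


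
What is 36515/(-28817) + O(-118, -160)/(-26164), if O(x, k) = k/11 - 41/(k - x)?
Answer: -441204194747/348333210456 ≈ -1.2666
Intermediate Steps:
O(x, k) = -41/(k - x) + k/11 (O(x, k) = k*(1/11) - 41/(k - x) = k/11 - 41/(k - x) = -41/(k - x) + k/11)
36515/(-28817) + O(-118, -160)/(-26164) = 36515/(-28817) + ((-451 + (-160)² - 1*(-160)*(-118))/(11*(-160 - 1*(-118))))/(-26164) = 36515*(-1/28817) + ((-451 + 25600 - 18880)/(11*(-160 + 118)))*(-1/26164) = -36515/28817 + ((1/11)*6269/(-42))*(-1/26164) = -36515/28817 + ((1/11)*(-1/42)*6269)*(-1/26164) = -36515/28817 - 6269/462*(-1/26164) = -36515/28817 + 6269/12087768 = -441204194747/348333210456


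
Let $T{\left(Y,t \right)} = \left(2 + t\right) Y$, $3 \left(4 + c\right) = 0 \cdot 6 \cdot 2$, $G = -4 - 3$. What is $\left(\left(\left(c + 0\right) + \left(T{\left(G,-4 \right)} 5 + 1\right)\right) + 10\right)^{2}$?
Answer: $5929$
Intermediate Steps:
$G = -7$ ($G = -4 - 3 = -7$)
$c = -4$ ($c = -4 + \frac{0 \cdot 6 \cdot 2}{3} = -4 + \frac{0 \cdot 2}{3} = -4 + \frac{1}{3} \cdot 0 = -4 + 0 = -4$)
$T{\left(Y,t \right)} = Y \left(2 + t\right)$
$\left(\left(\left(c + 0\right) + \left(T{\left(G,-4 \right)} 5 + 1\right)\right) + 10\right)^{2} = \left(\left(\left(-4 + 0\right) + \left(- 7 \left(2 - 4\right) 5 + 1\right)\right) + 10\right)^{2} = \left(\left(-4 + \left(\left(-7\right) \left(-2\right) 5 + 1\right)\right) + 10\right)^{2} = \left(\left(-4 + \left(14 \cdot 5 + 1\right)\right) + 10\right)^{2} = \left(\left(-4 + \left(70 + 1\right)\right) + 10\right)^{2} = \left(\left(-4 + 71\right) + 10\right)^{2} = \left(67 + 10\right)^{2} = 77^{2} = 5929$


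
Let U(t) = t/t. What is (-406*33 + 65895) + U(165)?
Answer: 52498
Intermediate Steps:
U(t) = 1
(-406*33 + 65895) + U(165) = (-406*33 + 65895) + 1 = (-13398 + 65895) + 1 = 52497 + 1 = 52498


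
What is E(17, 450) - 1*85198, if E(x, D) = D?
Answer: -84748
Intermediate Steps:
E(17, 450) - 1*85198 = 450 - 1*85198 = 450 - 85198 = -84748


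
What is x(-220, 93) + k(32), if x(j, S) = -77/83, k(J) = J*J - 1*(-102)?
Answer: 93381/83 ≈ 1125.1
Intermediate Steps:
k(J) = 102 + J² (k(J) = J² + 102 = 102 + J²)
x(j, S) = -77/83 (x(j, S) = -77*1/83 = -77/83)
x(-220, 93) + k(32) = -77/83 + (102 + 32²) = -77/83 + (102 + 1024) = -77/83 + 1126 = 93381/83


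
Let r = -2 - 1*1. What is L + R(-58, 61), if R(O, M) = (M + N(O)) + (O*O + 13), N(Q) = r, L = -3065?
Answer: 370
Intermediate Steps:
r = -3 (r = -2 - 1 = -3)
N(Q) = -3
R(O, M) = 10 + M + O² (R(O, M) = (M - 3) + (O*O + 13) = (-3 + M) + (O² + 13) = (-3 + M) + (13 + O²) = 10 + M + O²)
L + R(-58, 61) = -3065 + (10 + 61 + (-58)²) = -3065 + (10 + 61 + 3364) = -3065 + 3435 = 370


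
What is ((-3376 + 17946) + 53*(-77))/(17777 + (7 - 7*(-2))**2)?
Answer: 10489/18218 ≈ 0.57575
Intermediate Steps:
((-3376 + 17946) + 53*(-77))/(17777 + (7 - 7*(-2))**2) = (14570 - 4081)/(17777 + (7 + 14)**2) = 10489/(17777 + 21**2) = 10489/(17777 + 441) = 10489/18218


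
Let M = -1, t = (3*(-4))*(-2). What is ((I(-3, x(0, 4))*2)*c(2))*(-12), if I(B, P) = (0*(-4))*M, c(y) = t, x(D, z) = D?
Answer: 0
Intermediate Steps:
t = 24 (t = -12*(-2) = 24)
c(y) = 24
I(B, P) = 0 (I(B, P) = (0*(-4))*(-1) = 0*(-1) = 0)
((I(-3, x(0, 4))*2)*c(2))*(-12) = ((0*2)*24)*(-12) = (0*24)*(-12) = 0*(-12) = 0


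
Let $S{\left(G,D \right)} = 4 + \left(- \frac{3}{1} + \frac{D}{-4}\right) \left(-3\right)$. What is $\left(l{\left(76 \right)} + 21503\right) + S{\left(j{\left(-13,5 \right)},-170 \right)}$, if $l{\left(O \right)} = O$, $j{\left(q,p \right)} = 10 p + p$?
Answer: $\frac{42929}{2} \approx 21465.0$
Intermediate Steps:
$j{\left(q,p \right)} = 11 p$
$S{\left(G,D \right)} = 13 + \frac{3 D}{4}$ ($S{\left(G,D \right)} = 4 + \left(\left(-3\right) 1 + D \left(- \frac{1}{4}\right)\right) \left(-3\right) = 4 + \left(-3 - \frac{D}{4}\right) \left(-3\right) = 4 + \left(9 + \frac{3 D}{4}\right) = 13 + \frac{3 D}{4}$)
$\left(l{\left(76 \right)} + 21503\right) + S{\left(j{\left(-13,5 \right)},-170 \right)} = \left(76 + 21503\right) + \left(13 + \frac{3}{4} \left(-170\right)\right) = 21579 + \left(13 - \frac{255}{2}\right) = 21579 - \frac{229}{2} = \frac{42929}{2}$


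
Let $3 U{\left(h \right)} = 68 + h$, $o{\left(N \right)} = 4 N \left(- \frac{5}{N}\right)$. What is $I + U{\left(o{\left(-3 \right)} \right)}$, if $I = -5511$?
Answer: $-5495$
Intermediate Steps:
$o{\left(N \right)} = -20$
$U{\left(h \right)} = \frac{68}{3} + \frac{h}{3}$ ($U{\left(h \right)} = \frac{68 + h}{3} = \frac{68}{3} + \frac{h}{3}$)
$I + U{\left(o{\left(-3 \right)} \right)} = -5511 + \left(\frac{68}{3} + \frac{1}{3} \left(-20\right)\right) = -5511 + \left(\frac{68}{3} - \frac{20}{3}\right) = -5511 + 16 = -5495$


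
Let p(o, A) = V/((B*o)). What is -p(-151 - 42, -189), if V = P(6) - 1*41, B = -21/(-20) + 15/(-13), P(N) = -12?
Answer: 13780/5211 ≈ 2.6444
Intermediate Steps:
B = -27/260 (B = -21*(-1/20) + 15*(-1/13) = 21/20 - 15/13 = -27/260 ≈ -0.10385)
V = -53 (V = -12 - 1*41 = -12 - 41 = -53)
p(o, A) = 13780/(27*o) (p(o, A) = -53*(-260/(27*o)) = -(-13780)/(27*o) = 13780/(27*o))
-p(-151 - 42, -189) = -13780/(27*(-151 - 42)) = -13780/(27*(-193)) = -13780*(-1)/(27*193) = -1*(-13780/5211) = 13780/5211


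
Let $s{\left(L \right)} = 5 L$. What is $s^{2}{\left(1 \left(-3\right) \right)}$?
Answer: $225$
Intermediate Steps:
$s^{2}{\left(1 \left(-3\right) \right)} = \left(5 \cdot 1 \left(-3\right)\right)^{2} = \left(5 \left(-3\right)\right)^{2} = \left(-15\right)^{2} = 225$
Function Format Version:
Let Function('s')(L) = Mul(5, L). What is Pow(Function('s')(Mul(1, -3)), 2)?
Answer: 225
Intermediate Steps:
Pow(Function('s')(Mul(1, -3)), 2) = Pow(Mul(5, Mul(1, -3)), 2) = Pow(Mul(5, -3), 2) = Pow(-15, 2) = 225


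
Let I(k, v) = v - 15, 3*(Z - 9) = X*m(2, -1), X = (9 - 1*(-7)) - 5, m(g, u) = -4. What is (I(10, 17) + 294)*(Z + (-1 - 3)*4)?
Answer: -19240/3 ≈ -6413.3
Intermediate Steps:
X = 11 (X = (9 + 7) - 5 = 16 - 5 = 11)
Z = -17/3 (Z = 9 + (11*(-4))/3 = 9 + (⅓)*(-44) = 9 - 44/3 = -17/3 ≈ -5.6667)
I(k, v) = -15 + v
(I(10, 17) + 294)*(Z + (-1 - 3)*4) = ((-15 + 17) + 294)*(-17/3 + (-1 - 3)*4) = (2 + 294)*(-17/3 - 4*4) = 296*(-17/3 - 16) = 296*(-65/3) = -19240/3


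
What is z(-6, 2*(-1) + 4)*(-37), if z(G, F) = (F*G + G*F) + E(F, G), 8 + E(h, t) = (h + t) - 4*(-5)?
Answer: 592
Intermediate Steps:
E(h, t) = 12 + h + t (E(h, t) = -8 + ((h + t) - 4*(-5)) = -8 + ((h + t) + 20) = -8 + (20 + h + t) = 12 + h + t)
z(G, F) = 12 + F + G + 2*F*G (z(G, F) = (F*G + G*F) + (12 + F + G) = (F*G + F*G) + (12 + F + G) = 2*F*G + (12 + F + G) = 12 + F + G + 2*F*G)
z(-6, 2*(-1) + 4)*(-37) = (12 + (2*(-1) + 4) - 6 + 2*(2*(-1) + 4)*(-6))*(-37) = (12 + (-2 + 4) - 6 + 2*(-2 + 4)*(-6))*(-37) = (12 + 2 - 6 + 2*2*(-6))*(-37) = (12 + 2 - 6 - 24)*(-37) = -16*(-37) = 592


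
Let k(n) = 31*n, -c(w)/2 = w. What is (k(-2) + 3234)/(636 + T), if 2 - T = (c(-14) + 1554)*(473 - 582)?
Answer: 793/43269 ≈ 0.018327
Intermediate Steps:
c(w) = -2*w
T = 172440 (T = 2 - (-2*(-14) + 1554)*(473 - 582) = 2 - (28 + 1554)*(-109) = 2 - 1582*(-109) = 2 - 1*(-172438) = 2 + 172438 = 172440)
(k(-2) + 3234)/(636 + T) = (31*(-2) + 3234)/(636 + 172440) = (-62 + 3234)/173076 = 3172*(1/173076) = 793/43269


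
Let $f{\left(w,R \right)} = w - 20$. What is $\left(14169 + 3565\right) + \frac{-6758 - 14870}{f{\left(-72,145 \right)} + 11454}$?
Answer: $\frac{100736040}{5681} \approx 17732.0$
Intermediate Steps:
$f{\left(w,R \right)} = -20 + w$ ($f{\left(w,R \right)} = w - 20 = -20 + w$)
$\left(14169 + 3565\right) + \frac{-6758 - 14870}{f{\left(-72,145 \right)} + 11454} = \left(14169 + 3565\right) + \frac{-6758 - 14870}{\left(-20 - 72\right) + 11454} = 17734 - \frac{21628}{-92 + 11454} = 17734 - \frac{21628}{11362} = 17734 - \frac{10814}{5681} = \frac{100736040}{5681}$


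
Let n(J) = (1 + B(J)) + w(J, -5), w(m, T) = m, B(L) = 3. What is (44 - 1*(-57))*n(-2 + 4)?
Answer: 606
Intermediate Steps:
n(J) = 4 + J (n(J) = (1 + 3) + J = 4 + J)
(44 - 1*(-57))*n(-2 + 4) = (44 - 1*(-57))*(4 + (-2 + 4)) = (44 + 57)*(4 + 2) = 101*6 = 606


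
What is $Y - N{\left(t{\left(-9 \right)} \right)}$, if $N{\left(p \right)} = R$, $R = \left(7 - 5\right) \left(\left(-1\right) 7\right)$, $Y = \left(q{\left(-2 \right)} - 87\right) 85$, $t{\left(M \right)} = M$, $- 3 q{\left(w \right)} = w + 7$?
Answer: $- \frac{22568}{3} \approx -7522.7$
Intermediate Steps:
$q{\left(w \right)} = - \frac{7}{3} - \frac{w}{3}$ ($q{\left(w \right)} = - \frac{w + 7}{3} = - \frac{7 + w}{3} = - \frac{7}{3} - \frac{w}{3}$)
$Y = - \frac{22610}{3}$ ($Y = \left(\left(- \frac{7}{3} - - \frac{2}{3}\right) - 87\right) 85 = \left(\left(- \frac{7}{3} + \frac{2}{3}\right) - 87\right) 85 = \left(- \frac{5}{3} - 87\right) 85 = \left(- \frac{266}{3}\right) 85 = - \frac{22610}{3} \approx -7536.7$)
$R = -14$ ($R = 2 \left(-7\right) = -14$)
$N{\left(p \right)} = -14$
$Y - N{\left(t{\left(-9 \right)} \right)} = - \frac{22610}{3} - -14 = - \frac{22610}{3} + 14 = - \frac{22568}{3}$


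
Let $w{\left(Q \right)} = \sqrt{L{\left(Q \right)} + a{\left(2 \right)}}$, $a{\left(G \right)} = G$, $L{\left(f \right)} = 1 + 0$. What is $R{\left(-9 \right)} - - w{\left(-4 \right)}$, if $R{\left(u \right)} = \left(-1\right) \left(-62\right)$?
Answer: $62 + \sqrt{3} \approx 63.732$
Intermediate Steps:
$L{\left(f \right)} = 1$
$w{\left(Q \right)} = \sqrt{3}$ ($w{\left(Q \right)} = \sqrt{1 + 2} = \sqrt{3}$)
$R{\left(u \right)} = 62$
$R{\left(-9 \right)} - - w{\left(-4 \right)} = 62 - - \sqrt{3} = 62 + \sqrt{3}$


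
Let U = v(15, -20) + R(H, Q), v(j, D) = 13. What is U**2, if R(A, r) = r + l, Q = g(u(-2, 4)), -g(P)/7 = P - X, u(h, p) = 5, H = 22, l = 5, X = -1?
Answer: 576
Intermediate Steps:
g(P) = -7 - 7*P (g(P) = -7*(P - 1*(-1)) = -7*(P + 1) = -7*(1 + P) = -7 - 7*P)
Q = -42 (Q = -7 - 7*5 = -7 - 35 = -42)
R(A, r) = 5 + r (R(A, r) = r + 5 = 5 + r)
U = -24 (U = 13 + (5 - 42) = 13 - 37 = -24)
U**2 = (-24)**2 = 576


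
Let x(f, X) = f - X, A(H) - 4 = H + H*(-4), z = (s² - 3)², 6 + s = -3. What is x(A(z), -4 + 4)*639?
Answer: -11660472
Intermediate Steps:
s = -9 (s = -6 - 3 = -9)
z = 6084 (z = ((-9)² - 3)² = (81 - 3)² = 78² = 6084)
A(H) = 4 - 3*H (A(H) = 4 + (H + H*(-4)) = 4 + (H - 4*H) = 4 - 3*H)
x(A(z), -4 + 4)*639 = ((4 - 3*6084) - (-4 + 4))*639 = ((4 - 18252) - 1*0)*639 = (-18248 + 0)*639 = -18248*639 = -11660472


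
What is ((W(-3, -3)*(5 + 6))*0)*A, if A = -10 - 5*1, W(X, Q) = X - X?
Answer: 0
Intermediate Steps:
W(X, Q) = 0
A = -15 (A = -10 - 5 = -15)
((W(-3, -3)*(5 + 6))*0)*A = ((0*(5 + 6))*0)*(-15) = ((0*11)*0)*(-15) = (0*0)*(-15) = 0*(-15) = 0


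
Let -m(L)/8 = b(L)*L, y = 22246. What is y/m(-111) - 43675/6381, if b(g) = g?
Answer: -82350169/11647452 ≈ -7.0702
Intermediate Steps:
m(L) = -8*L**2 (m(L) = -8*L*L = -8*L**2)
y/m(-111) - 43675/6381 = 22246/((-8*(-111)**2)) - 43675/6381 = 22246/((-8*12321)) - 43675*1/6381 = 22246/(-98568) - 43675/6381 = 22246*(-1/98568) - 43675/6381 = -11123/49284 - 43675/6381 = -82350169/11647452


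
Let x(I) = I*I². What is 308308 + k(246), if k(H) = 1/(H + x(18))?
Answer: 1873896025/6078 ≈ 3.0831e+5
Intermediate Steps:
x(I) = I³
k(H) = 1/(5832 + H) (k(H) = 1/(H + 18³) = 1/(H + 5832) = 1/(5832 + H))
308308 + k(246) = 308308 + 1/(5832 + 246) = 308308 + 1/6078 = 1873896025/6078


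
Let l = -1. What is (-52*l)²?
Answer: 2704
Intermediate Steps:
(-52*l)² = (-52*(-1))² = 52² = 2704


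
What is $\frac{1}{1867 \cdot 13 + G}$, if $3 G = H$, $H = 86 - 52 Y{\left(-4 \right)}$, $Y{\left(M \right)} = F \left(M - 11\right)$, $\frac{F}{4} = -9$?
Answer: $\frac{3}{44819} \approx 6.6936 \cdot 10^{-5}$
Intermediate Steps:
$F = -36$ ($F = 4 \left(-9\right) = -36$)
$Y{\left(M \right)} = 396 - 36 M$ ($Y{\left(M \right)} = - 36 \left(M - 11\right) = - 36 \left(-11 + M\right) = 396 - 36 M$)
$H = -27994$ ($H = 86 - 52 \left(396 - -144\right) = 86 - 52 \left(396 + 144\right) = 86 - 28080 = -27994$)
$G = - \frac{27994}{3}$ ($G = \frac{1}{3} \left(-27994\right) = - \frac{27994}{3} \approx -9331.3$)
$\frac{1}{1867 \cdot 13 + G} = \frac{1}{1867 \cdot 13 - \frac{27994}{3}} = \frac{1}{24271 - \frac{27994}{3}} = \frac{1}{\frac{44819}{3}} = \frac{3}{44819}$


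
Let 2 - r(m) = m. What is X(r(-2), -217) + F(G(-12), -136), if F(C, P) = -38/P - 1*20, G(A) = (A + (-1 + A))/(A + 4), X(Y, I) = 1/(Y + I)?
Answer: -285701/14484 ≈ -19.725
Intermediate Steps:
r(m) = 2 - m
X(Y, I) = 1/(I + Y)
G(A) = (-1 + 2*A)/(4 + A)
F(C, P) = -20 - 38/P (F(C, P) = -38/P - 20 = -20 - 38/P)
X(r(-2), -217) + F(G(-12), -136) = 1/(-217 + (2 - 1*(-2))) + (-20 - 38/(-136)) = 1/(-217 + (2 + 2)) + (-20 - 38*(-1/136)) = 1/(-217 + 4) + (-20 + 19/68) = 1/(-213) - 1341/68 = -1/213 - 1341/68 = -285701/14484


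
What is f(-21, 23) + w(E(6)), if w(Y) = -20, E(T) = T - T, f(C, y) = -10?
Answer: -30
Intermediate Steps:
E(T) = 0
f(-21, 23) + w(E(6)) = -10 - 20 = -30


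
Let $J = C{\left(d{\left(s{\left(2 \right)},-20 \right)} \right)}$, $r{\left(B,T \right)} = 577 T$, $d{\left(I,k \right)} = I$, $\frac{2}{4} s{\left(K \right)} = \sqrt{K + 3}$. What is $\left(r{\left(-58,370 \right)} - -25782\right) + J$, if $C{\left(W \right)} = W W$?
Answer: $239292$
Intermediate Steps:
$s{\left(K \right)} = 2 \sqrt{3 + K}$ ($s{\left(K \right)} = 2 \sqrt{K + 3} = 2 \sqrt{3 + K}$)
$C{\left(W \right)} = W^{2}$
$J = 20$ ($J = \left(2 \sqrt{3 + 2}\right)^{2} = \left(2 \sqrt{5}\right)^{2} = 20$)
$\left(r{\left(-58,370 \right)} - -25782\right) + J = \left(577 \cdot 370 - -25782\right) + 20 = \left(213490 + 25782\right) + 20 = 239272 + 20 = 239292$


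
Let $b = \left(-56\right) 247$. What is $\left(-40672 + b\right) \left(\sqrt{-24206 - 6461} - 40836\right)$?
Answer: $2225725344 - 54504 i \sqrt{30667} \approx 2.2257 \cdot 10^{9} - 9.5447 \cdot 10^{6} i$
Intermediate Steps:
$b = -13832$
$\left(-40672 + b\right) \left(\sqrt{-24206 - 6461} - 40836\right) = \left(-40672 - 13832\right) \left(\sqrt{-24206 - 6461} - 40836\right) = - 54504 \left(\sqrt{-30667} - 40836\right) = - 54504 \left(i \sqrt{30667} - 40836\right) = - 54504 \left(-40836 + i \sqrt{30667}\right) = 2225725344 - 54504 i \sqrt{30667}$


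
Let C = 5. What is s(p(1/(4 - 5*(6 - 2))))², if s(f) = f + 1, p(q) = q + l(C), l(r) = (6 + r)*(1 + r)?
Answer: 1147041/256 ≈ 4480.6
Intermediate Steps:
l(r) = (1 + r)*(6 + r)
p(q) = 66 + q (p(q) = q + (6 + 5² + 7*5) = q + (6 + 25 + 35) = q + 66 = 66 + q)
s(f) = 1 + f
s(p(1/(4 - 5*(6 - 2))))² = (1 + (66 + 1/(4 - 5*(6 - 2))))² = (1 + (66 + 1/(4 - 5*4)))² = (1 + (66 + 1/(4 - 20)))² = (1 + (66 + 1/(-16)))² = (1 + (66 - 1/16))² = (1 + 1055/16)² = (1071/16)² = 1147041/256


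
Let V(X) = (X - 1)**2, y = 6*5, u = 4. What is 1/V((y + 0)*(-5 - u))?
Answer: 1/73441 ≈ 1.3616e-5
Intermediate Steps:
y = 30
V(X) = (-1 + X)**2
1/V((y + 0)*(-5 - u)) = 1/((-1 + (30 + 0)*(-5 - 1*4))**2) = 1/((-1 + 30*(-5 - 4))**2) = 1/((-1 + 30*(-9))**2) = 1/((-1 - 270)**2) = 1/((-271)**2) = 1/73441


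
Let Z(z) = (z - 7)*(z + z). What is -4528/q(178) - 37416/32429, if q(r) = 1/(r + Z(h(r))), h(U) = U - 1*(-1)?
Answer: -9067865507464/32429 ≈ -2.7962e+8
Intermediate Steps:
h(U) = 1 + U (h(U) = U + 1 = 1 + U)
Z(z) = 2*z*(-7 + z) (Z(z) = (-7 + z)*(2*z) = 2*z*(-7 + z))
q(r) = 1/(r + 2*(1 + r)*(-6 + r)) (q(r) = 1/(r + 2*(1 + r)*(-7 + (1 + r))) = 1/(r + 2*(1 + r)*(-6 + r)))
-4528/q(178) - 37416/32429 = -(805984 + 9056*(1 + 178)*(-6 + 178)) - 37416/32429 = -4528/(1/(178 + 2*179*172)) - 37416*1/32429 = -4528/(1/(178 + 61576)) - 37416/32429 = -4528/(1/61754) - 37416/32429 = -4528/1/61754 - 37416/32429 = -4528*61754 - 37416/32429 = -279622112 - 37416/32429 = -9067865507464/32429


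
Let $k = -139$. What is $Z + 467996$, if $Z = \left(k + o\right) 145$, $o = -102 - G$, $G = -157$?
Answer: $455816$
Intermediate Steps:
$o = 55$ ($o = -102 - -157 = -102 + 157 = 55$)
$Z = -12180$ ($Z = \left(-139 + 55\right) 145 = \left(-84\right) 145 = -12180$)
$Z + 467996 = -12180 + 467996 = 455816$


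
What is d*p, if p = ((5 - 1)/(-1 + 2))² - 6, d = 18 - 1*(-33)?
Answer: 510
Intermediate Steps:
d = 51 (d = 18 + 33 = 51)
p = 10 (p = (4/1)² - 6 = (4*1)² - 6 = 4² - 6 = 16 - 6 = 10)
d*p = 51*10 = 510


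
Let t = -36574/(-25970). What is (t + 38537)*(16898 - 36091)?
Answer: -9604584705776/12985 ≈ -7.3967e+8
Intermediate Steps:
t = 18287/12985 (t = -36574*(-1/25970) = 18287/12985 ≈ 1.4083)
(t + 38537)*(16898 - 36091) = (18287/12985 + 38537)*(16898 - 36091) = (500421232/12985)*(-19193) = -9604584705776/12985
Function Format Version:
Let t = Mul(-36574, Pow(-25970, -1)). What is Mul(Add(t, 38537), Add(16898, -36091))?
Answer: Rational(-9604584705776, 12985) ≈ -7.3967e+8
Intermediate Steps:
t = Rational(18287, 12985) (t = Mul(-36574, Rational(-1, 25970)) = Rational(18287, 12985) ≈ 1.4083)
Mul(Add(t, 38537), Add(16898, -36091)) = Mul(Add(Rational(18287, 12985), 38537), Add(16898, -36091)) = Mul(Rational(500421232, 12985), -19193) = Rational(-9604584705776, 12985)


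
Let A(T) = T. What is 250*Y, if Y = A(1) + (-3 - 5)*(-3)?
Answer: 6250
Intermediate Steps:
Y = 25 (Y = 1 + (-3 - 5)*(-3) = 1 - 8*(-3) = 1 + 24 = 25)
250*Y = 250*25 = 6250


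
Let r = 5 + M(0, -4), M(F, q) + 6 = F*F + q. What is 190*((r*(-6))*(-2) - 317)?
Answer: -71630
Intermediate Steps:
M(F, q) = -6 + q + F² (M(F, q) = -6 + (F*F + q) = -6 + (F² + q) = -6 + (q + F²) = -6 + q + F²)
r = -5 (r = 5 + (-6 - 4 + 0²) = 5 + (-6 - 4 + 0) = 5 - 10 = -5)
190*((r*(-6))*(-2) - 317) = 190*(-5*(-6)*(-2) - 317) = 190*(30*(-2) - 317) = 190*(-60 - 317) = 190*(-377) = -71630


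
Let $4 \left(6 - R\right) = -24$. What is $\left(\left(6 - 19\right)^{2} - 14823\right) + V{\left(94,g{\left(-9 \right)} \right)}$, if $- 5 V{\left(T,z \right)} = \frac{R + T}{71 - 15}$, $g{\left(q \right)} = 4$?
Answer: $- \frac{2051613}{140} \approx -14654.0$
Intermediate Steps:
$R = 12$ ($R = 6 - -6 = 6 + 6 = 12$)
$V{\left(T,z \right)} = - \frac{3}{70} - \frac{T}{280}$ ($V{\left(T,z \right)} = - \frac{\left(12 + T\right) \frac{1}{71 - 15}}{5} = - \frac{\left(12 + T\right) \frac{1}{56}}{5} = - \frac{\frac{3}{14} + \frac{T}{56}}{5} = - \frac{3}{70} - \frac{T}{280}$)
$\left(\left(6 - 19\right)^{2} - 14823\right) + V{\left(94,g{\left(-9 \right)} \right)} = \left(\left(6 - 19\right)^{2} - 14823\right) - \frac{53}{140} = \left(\left(-13\right)^{2} - 14823\right) - \frac{53}{140} = \left(169 - 14823\right) - \frac{53}{140} = -14654 - \frac{53}{140} = - \frac{2051613}{140}$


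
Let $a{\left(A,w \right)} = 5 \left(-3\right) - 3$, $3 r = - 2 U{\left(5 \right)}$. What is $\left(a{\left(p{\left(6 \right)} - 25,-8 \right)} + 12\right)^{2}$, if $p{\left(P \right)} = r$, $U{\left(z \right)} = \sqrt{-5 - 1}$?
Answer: $36$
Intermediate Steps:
$U{\left(z \right)} = i \sqrt{6}$ ($U{\left(z \right)} = \sqrt{-6} = i \sqrt{6}$)
$r = - \frac{2 i \sqrt{6}}{3}$ ($r = \frac{\left(-2\right) i \sqrt{6}}{3} = - \frac{2 i \sqrt{6}}{3} \approx - 1.633 i$)
$p{\left(P \right)} = - \frac{2 i \sqrt{6}}{3}$
$a{\left(A,w \right)} = -18$ ($a{\left(A,w \right)} = -15 - 3 = -18$)
$\left(a{\left(p{\left(6 \right)} - 25,-8 \right)} + 12\right)^{2} = \left(-18 + 12\right)^{2} = \left(-6\right)^{2} = 36$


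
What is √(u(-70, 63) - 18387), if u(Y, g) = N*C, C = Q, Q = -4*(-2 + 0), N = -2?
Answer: I*√18403 ≈ 135.66*I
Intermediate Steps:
Q = 8 (Q = -4*(-2) = 8)
C = 8
u(Y, g) = -16 (u(Y, g) = -2*8 = -16)
√(u(-70, 63) - 18387) = √(-16 - 18387) = √(-18403) = I*√18403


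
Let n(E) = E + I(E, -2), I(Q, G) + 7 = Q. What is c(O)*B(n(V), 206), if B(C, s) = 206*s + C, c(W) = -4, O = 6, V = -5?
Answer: -169676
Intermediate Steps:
I(Q, G) = -7 + Q
n(E) = -7 + 2*E (n(E) = E + (-7 + E) = -7 + 2*E)
B(C, s) = C + 206*s
c(O)*B(n(V), 206) = -4*((-7 + 2*(-5)) + 206*206) = -4*((-7 - 10) + 42436) = -4*(-17 + 42436) = -4*42419 = -169676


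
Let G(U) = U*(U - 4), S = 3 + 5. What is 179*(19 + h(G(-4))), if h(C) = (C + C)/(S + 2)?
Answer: 22733/5 ≈ 4546.6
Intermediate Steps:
S = 8
G(U) = U*(-4 + U)
h(C) = C/5 (h(C) = (C + C)/(8 + 2) = (2*C)/10 = (2*C)*(1/10) = C/5)
179*(19 + h(G(-4))) = 179*(19 + (-4*(-4 - 4))/5) = 179*(19 + (-4*(-8))/5) = 179*(19 + (1/5)*32) = 179*(19 + 32/5) = 179*(127/5) = 22733/5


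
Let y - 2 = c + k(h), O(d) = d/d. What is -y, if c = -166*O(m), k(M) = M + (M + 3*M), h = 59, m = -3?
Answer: -131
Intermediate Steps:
O(d) = 1
k(M) = 5*M (k(M) = M + 4*M = 5*M)
c = -166 (c = -166*1 = -166)
y = 131 (y = 2 + (-166 + 5*59) = 2 + (-166 + 295) = 2 + 129 = 131)
-y = -1*131 = -131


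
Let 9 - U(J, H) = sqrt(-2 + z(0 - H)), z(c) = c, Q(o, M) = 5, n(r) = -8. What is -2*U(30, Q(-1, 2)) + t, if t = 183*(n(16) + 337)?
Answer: 60189 + 2*I*sqrt(7) ≈ 60189.0 + 5.2915*I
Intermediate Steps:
U(J, H) = 9 - sqrt(-2 - H) (U(J, H) = 9 - sqrt(-2 + (0 - H)) = 9 - sqrt(-2 - H))
t = 60207 (t = 183*(-8 + 337) = 183*329 = 60207)
-2*U(30, Q(-1, 2)) + t = -2*(9 - sqrt(-2 - 1*5)) + 60207 = -2*(9 - sqrt(-2 - 5)) + 60207 = -2*(9 - sqrt(-7)) + 60207 = -2*(9 - I*sqrt(7)) + 60207 = (-18 + 2*I*sqrt(7)) + 60207 = 60189 + 2*I*sqrt(7)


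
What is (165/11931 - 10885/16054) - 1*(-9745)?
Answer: 622144250035/63846758 ≈ 9744.3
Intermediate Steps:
(165/11931 - 10885/16054) - 1*(-9745) = (165*(1/11931) - 10885*1/16054) + 9745 = (55/3977 - 10885/16054) + 9745 = -42406675/63846758 + 9745 = 622144250035/63846758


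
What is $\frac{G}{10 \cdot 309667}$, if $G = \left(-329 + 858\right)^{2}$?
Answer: $\frac{279841}{3096670} \approx 0.090368$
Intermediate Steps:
$G = 279841$ ($G = 529^{2} = 279841$)
$\frac{G}{10 \cdot 309667} = \frac{279841}{10 \cdot 309667} = \frac{279841}{3096670}$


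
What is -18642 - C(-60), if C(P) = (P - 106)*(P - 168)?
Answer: -56490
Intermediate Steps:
C(P) = (-168 + P)*(-106 + P) (C(P) = (-106 + P)*(-168 + P) = (-168 + P)*(-106 + P))
-18642 - C(-60) = -18642 - (17808 + (-60)**2 - 274*(-60)) = -18642 - (17808 + 3600 + 16440) = -18642 - 1*37848 = -18642 - 37848 = -56490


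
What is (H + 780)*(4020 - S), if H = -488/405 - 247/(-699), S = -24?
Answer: 99110811668/31455 ≈ 3.1509e+6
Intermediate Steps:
H = -80359/94365 (H = -488*1/405 - 247*(-1/699) = -488/405 + 247/699 = -80359/94365 ≈ -0.85158)
(H + 780)*(4020 - S) = (-80359/94365 + 780)*(4020 - 1*(-24)) = 73524341*(4020 + 24)/94365 = (73524341/94365)*4044 = 99110811668/31455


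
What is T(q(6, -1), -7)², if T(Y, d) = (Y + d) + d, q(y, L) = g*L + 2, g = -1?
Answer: 121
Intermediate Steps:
q(y, L) = 2 - L (q(y, L) = -L + 2 = 2 - L)
T(Y, d) = Y + 2*d
T(q(6, -1), -7)² = ((2 - 1*(-1)) + 2*(-7))² = ((2 + 1) - 14)² = (3 - 14)² = (-11)² = 121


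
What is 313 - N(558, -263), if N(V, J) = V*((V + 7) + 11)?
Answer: -321095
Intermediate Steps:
N(V, J) = V*(18 + V) (N(V, J) = V*((7 + V) + 11) = V*(18 + V))
313 - N(558, -263) = 313 - 558*(18 + 558) = 313 - 558*576 = 313 - 1*321408 = 313 - 321408 = -321095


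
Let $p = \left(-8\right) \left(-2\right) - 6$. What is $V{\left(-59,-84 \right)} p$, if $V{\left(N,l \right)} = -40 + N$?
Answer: $-990$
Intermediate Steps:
$p = 10$ ($p = 16 - 6 = 10$)
$V{\left(-59,-84 \right)} p = \left(-40 - 59\right) 10 = \left(-99\right) 10 = -990$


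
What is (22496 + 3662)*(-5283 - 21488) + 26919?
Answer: -700248899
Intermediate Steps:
(22496 + 3662)*(-5283 - 21488) + 26919 = 26158*(-26771) + 26919 = -700275818 + 26919 = -700248899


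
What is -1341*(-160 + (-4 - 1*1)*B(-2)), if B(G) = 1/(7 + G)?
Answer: 215901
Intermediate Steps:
-1341*(-160 + (-4 - 1*1)*B(-2)) = -1341*(-160 + (-4 - 1*1)/(7 - 2)) = -1341*(-160 + (-4 - 1)/5) = -1341*(-160 - 5*1/5) = -1341*(-160 - 1) = -1341*(-161) = 215901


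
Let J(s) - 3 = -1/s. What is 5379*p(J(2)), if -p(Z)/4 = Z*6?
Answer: -322740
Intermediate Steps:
J(s) = 3 - 1/s
p(Z) = -24*Z (p(Z) = -4*Z*6 = -24*Z)
5379*p(J(2)) = 5379*(-24*(3 - 1/2)) = 5379*(-24*5/2) = 5379*(-60) = -322740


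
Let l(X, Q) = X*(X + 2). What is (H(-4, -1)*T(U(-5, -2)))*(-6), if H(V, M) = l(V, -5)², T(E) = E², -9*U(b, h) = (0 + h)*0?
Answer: 0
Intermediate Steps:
U(b, h) = 0 (U(b, h) = -(0 + h)*0/9 = -h*0/9 = -⅑*0 = 0)
l(X, Q) = X*(2 + X)
H(V, M) = V²*(2 + V)² (H(V, M) = (V*(2 + V))² = V²*(2 + V)²)
(H(-4, -1)*T(U(-5, -2)))*(-6) = (((-4)²*(2 - 4)²)*0²)*(-6) = ((16*(-2)²)*0)*(-6) = ((16*4)*0)*(-6) = (64*0)*(-6) = 0*(-6) = 0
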